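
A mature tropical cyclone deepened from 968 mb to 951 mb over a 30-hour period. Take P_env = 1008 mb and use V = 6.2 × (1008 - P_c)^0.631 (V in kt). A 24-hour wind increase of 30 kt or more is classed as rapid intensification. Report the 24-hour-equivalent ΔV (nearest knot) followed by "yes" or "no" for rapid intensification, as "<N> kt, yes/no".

13 kt, no

V₁: ΔP = 40, V ≈ 6.2 × 40^0.631 ≈ 63.58 kt.
V₂: ΔP = 57, V ≈ 6.2 × 57^0.631 ≈ 79.50 kt.
ΔV over 30 h = 15.92 kt → 24 h equivalent = 15.92 × 24/30 ≈ 12.74 kt.
13 kt < 30 kt ⇒ not rapid intensification.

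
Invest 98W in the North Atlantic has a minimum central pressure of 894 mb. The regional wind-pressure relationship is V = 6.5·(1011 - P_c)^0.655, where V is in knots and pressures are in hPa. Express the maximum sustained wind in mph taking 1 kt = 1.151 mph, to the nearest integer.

169 mph

ΔP = 1011 − 894 = 117 mb.
V ≈ 6.5 × 117^0.655 = 6.5 × 22.629 ≈ 147.087 kt.
147.087 × 1.151 ≈ 169.30 mph → 169 mph.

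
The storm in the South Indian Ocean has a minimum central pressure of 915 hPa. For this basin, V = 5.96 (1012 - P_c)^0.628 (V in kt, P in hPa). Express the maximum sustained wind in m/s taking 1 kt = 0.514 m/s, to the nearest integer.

54 m/s

ΔP = 1012 − 915 = 97 hPa.
V ≈ 5.96 × 97^0.628 = 5.96 × 17.689 ≈ 105.424 kt.
105.424 × 0.514 ≈ 54.19 m/s → 54 m/s.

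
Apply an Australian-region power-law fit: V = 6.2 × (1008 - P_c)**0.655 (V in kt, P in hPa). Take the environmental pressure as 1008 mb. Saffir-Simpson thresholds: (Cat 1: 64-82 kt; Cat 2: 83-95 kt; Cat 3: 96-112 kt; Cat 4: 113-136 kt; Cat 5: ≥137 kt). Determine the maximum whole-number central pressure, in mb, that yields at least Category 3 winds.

942 mb

Category 3 begins at V = 96 kt.
Required ΔP = (96/6.2)^(1/0.655) = 15.484^1.527 ≈ 65.56 mb.
P_c ≤ 1008 − 65.56 = 942.44, so the highest integer P_c is 942 mb.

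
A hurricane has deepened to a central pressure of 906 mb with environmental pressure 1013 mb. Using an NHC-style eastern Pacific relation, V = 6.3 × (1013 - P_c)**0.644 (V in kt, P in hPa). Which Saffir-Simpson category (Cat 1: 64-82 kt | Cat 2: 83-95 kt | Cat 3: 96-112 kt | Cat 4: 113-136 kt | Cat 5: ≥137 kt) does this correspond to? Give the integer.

ΔP = 1013 − 906 = 107 mb.
V ≈ 6.3 × 107^0.644 = 6.3 × 20.27 ≈ 128 kt.
128 kt falls in the Category 4 band.

4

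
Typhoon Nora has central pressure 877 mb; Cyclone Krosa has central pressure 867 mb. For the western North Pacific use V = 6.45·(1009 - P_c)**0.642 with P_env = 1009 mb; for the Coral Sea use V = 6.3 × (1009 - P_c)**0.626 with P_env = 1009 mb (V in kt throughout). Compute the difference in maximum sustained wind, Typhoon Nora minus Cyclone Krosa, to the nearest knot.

Typhoon Nora: ΔP = 132; V ≈ 6.45 × 132^0.642 ≈ 148.24 kt.
Cyclone Krosa: ΔP = 142; V ≈ 6.3 × 142^0.626 ≈ 140.18 kt.
Difference ≈ 148.24 − 140.18 = 8.06 → 8 kt.

8 kt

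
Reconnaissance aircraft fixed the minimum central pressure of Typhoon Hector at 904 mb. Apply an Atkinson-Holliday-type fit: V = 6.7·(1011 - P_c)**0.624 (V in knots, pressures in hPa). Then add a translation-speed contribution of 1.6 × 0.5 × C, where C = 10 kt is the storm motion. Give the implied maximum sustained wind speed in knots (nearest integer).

ΔP = 1011 − 904 = 107 mb.
107^0.624 ≈ 18.464.
V ≈ 6.7 × 18.464 ≈ 123.7 kt.
Translation term: 1.6 × 0.5 × 10 = 8 kt.
Corrected V ≈ 131.7 kt → 132 kt.

132 kt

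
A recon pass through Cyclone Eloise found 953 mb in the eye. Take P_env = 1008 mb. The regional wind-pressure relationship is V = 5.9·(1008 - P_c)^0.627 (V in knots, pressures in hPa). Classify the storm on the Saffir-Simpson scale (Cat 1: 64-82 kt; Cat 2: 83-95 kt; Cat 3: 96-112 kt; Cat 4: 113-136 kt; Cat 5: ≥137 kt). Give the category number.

ΔP = 1008 − 953 = 55 mb.
V ≈ 5.9 × 55^0.627 = 5.9 × 12.34 ≈ 73 kt.
73 kt falls in the Category 1 band.

1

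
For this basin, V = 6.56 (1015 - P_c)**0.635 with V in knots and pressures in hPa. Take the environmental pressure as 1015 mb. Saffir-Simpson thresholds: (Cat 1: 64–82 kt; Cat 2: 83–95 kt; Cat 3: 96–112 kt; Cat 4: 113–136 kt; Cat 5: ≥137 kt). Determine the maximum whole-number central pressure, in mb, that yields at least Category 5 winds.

Category 5 begins at V = 137 kt.
Required ΔP = (137/6.56)^(1/0.635) = 20.884^1.575 ≈ 119.80 mb.
P_c ≤ 1015 − 119.80 = 895.20, so the highest integer P_c is 895 mb.

895 mb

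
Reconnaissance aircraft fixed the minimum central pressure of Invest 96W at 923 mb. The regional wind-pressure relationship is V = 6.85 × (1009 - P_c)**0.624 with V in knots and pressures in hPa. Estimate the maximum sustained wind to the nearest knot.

110 kt

ΔP = 1009 − 923 = 86 mb.
86^0.624 ≈ 16.111.
V ≈ 6.85 × 16.111 ≈ 110.4 kt.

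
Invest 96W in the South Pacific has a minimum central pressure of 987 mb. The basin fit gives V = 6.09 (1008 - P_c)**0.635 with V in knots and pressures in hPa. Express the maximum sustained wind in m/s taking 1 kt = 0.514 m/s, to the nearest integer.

22 m/s

ΔP = 1008 − 987 = 21 mb.
V ≈ 6.09 × 21^0.635 = 6.09 × 6.912 ≈ 42.095 kt.
42.095 × 0.514 ≈ 21.64 m/s → 22 m/s.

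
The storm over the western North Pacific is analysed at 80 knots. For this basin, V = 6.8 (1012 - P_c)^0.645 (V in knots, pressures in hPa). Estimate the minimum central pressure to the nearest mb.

966 mb

ΔP = (V / 6.8)^(1/0.645) = (80/6.8)^1.550.
80/6.8 = 11.765; 11.765^1.550 ≈ 45.69 mb.
P_c = 1012 − 45.69 = 966.31 ≈ 966 mb.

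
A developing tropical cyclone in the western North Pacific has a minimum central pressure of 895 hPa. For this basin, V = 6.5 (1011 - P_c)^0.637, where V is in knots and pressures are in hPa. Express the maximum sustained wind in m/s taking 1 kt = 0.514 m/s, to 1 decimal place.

69.0 m/s

ΔP = 1011 − 895 = 116 hPa.
V ≈ 6.5 × 116^0.637 = 6.5 × 20.657 ≈ 134.268 kt.
134.268 × 0.514 ≈ 69.01 m/s → 69.0 m/s.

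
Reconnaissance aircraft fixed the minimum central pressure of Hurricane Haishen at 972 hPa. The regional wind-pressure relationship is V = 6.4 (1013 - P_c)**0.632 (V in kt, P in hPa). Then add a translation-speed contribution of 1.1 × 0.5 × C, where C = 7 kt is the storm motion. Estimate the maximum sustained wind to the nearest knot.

ΔP = 1013 − 972 = 41 hPa.
41^0.632 ≈ 10.454.
V ≈ 6.4 × 10.454 ≈ 66.9 kt.
Translation term: 1.1 × 0.5 × 7 = 3.85 kt.
Corrected V ≈ 70.75 kt → 71 kt.

71 kt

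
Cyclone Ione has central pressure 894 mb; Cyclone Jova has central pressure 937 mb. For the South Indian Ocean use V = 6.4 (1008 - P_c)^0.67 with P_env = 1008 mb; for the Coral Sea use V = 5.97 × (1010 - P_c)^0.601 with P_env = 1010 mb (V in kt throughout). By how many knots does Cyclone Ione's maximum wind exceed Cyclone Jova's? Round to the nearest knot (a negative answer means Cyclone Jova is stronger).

74 kt

Cyclone Ione: ΔP = 114; V ≈ 6.4 × 114^0.67 ≈ 152.86 kt.
Cyclone Jova: ΔP = 73; V ≈ 5.97 × 73^0.601 ≈ 78.67 kt.
Difference ≈ 152.86 − 78.67 = 74.19 → 74 kt.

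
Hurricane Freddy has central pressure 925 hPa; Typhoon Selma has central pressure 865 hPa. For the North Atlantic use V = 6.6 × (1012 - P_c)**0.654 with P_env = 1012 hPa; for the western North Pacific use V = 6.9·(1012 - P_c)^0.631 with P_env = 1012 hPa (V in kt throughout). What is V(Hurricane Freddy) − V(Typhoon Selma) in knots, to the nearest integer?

-38 kt

Hurricane Freddy: ΔP = 87; V ≈ 6.6 × 87^0.654 ≈ 122.46 kt.
Typhoon Selma: ΔP = 147; V ≈ 6.9 × 147^0.631 ≈ 160.85 kt.
Difference ≈ 122.46 − 160.85 = -38.39 → -38 kt.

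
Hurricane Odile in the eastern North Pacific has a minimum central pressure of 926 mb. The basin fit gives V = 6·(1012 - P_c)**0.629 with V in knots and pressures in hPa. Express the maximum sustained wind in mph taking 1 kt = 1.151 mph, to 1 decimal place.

ΔP = 1012 − 926 = 86 mb.
V ≈ 6 × 86^0.629 = 6 × 16.474 ≈ 98.844 kt.
98.844 × 1.151 ≈ 113.77 mph → 113.8 mph.

113.8 mph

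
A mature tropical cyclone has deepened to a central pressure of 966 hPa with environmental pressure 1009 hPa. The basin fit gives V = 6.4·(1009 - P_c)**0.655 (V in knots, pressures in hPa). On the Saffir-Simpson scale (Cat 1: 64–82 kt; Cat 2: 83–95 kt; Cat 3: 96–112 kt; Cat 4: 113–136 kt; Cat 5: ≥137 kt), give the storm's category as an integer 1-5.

1

ΔP = 1009 − 966 = 43 hPa.
V ≈ 6.4 × 43^0.655 = 6.4 × 11.75 ≈ 75 kt.
75 kt falls in the Category 1 band.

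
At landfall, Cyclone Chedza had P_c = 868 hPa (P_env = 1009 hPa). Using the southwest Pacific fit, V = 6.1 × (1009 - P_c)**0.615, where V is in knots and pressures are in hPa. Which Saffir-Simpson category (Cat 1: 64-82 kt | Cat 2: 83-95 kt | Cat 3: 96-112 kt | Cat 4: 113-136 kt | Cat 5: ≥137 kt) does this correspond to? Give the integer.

4

ΔP = 1009 − 868 = 141 hPa.
V ≈ 6.1 × 141^0.615 = 6.1 × 20.98 ≈ 128 kt.
128 kt falls in the Category 4 band.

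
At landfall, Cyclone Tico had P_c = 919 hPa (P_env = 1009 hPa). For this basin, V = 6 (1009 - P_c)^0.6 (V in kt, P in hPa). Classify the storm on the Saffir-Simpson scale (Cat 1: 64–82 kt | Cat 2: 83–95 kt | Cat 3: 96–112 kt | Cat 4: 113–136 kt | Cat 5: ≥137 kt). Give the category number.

2

ΔP = 1009 − 919 = 90 hPa.
V ≈ 6 × 90^0.6 = 6 × 14.88 ≈ 89 kt.
89 kt falls in the Category 2 band.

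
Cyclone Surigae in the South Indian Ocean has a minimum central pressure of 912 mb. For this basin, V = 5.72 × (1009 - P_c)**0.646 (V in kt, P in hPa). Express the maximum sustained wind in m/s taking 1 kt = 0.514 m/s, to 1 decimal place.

ΔP = 1009 − 912 = 97 mb.
V ≈ 5.72 × 97^0.646 = 5.72 × 19.207 ≈ 109.863 kt.
109.863 × 0.514 ≈ 56.47 m/s → 56.5 m/s.

56.5 m/s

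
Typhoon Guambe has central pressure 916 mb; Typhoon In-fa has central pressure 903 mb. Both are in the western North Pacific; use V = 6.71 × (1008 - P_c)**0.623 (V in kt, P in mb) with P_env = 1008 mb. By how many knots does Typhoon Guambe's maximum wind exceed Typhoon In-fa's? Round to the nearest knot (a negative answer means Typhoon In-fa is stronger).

-10 kt

Typhoon Guambe: ΔP = 92; V ≈ 6.71 × 92^0.623 ≈ 112.24 kt.
Typhoon In-fa: ΔP = 105; V ≈ 6.71 × 105^0.623 ≈ 121.88 kt.
Difference ≈ 112.24 − 121.88 = -9.64 → -10 kt.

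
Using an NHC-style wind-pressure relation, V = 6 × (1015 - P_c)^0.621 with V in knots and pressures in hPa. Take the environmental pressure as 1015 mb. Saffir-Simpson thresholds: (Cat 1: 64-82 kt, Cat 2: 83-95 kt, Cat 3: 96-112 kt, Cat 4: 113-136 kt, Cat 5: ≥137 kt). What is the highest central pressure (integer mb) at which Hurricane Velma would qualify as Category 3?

Category 3 begins at V = 96 kt.
Required ΔP = (96/6)^(1/0.621) = 16.000^1.610 ≈ 86.90 mb.
P_c ≤ 1015 − 86.90 = 928.10, so the highest integer P_c is 928 mb.

928 mb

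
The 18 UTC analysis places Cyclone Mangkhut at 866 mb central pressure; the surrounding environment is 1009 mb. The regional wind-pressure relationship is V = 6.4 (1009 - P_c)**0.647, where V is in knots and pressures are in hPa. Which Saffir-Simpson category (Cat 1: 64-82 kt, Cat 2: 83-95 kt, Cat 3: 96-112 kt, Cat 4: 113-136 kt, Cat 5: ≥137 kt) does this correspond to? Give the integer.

5

ΔP = 1009 − 866 = 143 mb.
V ≈ 6.4 × 143^0.647 = 6.4 × 24.80 ≈ 159 kt.
159 kt falls in the Category 5 band.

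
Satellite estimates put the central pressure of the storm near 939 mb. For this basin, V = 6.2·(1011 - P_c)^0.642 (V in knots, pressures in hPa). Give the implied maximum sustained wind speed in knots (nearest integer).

97 kt

ΔP = 1011 − 939 = 72 mb.
72^0.642 ≈ 15.574.
V ≈ 6.2 × 15.574 ≈ 96.6 kt.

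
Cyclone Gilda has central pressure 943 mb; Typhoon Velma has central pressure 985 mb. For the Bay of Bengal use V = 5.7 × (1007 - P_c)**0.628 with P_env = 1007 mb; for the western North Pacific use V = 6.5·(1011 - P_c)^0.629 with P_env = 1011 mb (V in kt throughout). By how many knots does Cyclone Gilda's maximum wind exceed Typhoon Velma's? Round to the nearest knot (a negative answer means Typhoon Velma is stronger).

Cyclone Gilda: ΔP = 64; V ≈ 5.7 × 64^0.628 ≈ 77.65 kt.
Typhoon Velma: ΔP = 26; V ≈ 6.5 × 26^0.629 ≈ 50.46 kt.
Difference ≈ 77.65 − 50.46 = 27.19 → 27 kt.

27 kt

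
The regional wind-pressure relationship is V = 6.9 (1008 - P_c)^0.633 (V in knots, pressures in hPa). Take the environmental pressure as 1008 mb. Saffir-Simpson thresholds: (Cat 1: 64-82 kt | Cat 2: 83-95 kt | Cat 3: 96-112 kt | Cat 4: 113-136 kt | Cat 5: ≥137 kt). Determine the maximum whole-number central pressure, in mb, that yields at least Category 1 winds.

Category 1 begins at V = 64 kt.
Required ΔP = (64/6.9)^(1/0.633) = 9.275^1.580 ≈ 33.74 mb.
P_c ≤ 1008 − 33.74 = 974.26, so the highest integer P_c is 974 mb.

974 mb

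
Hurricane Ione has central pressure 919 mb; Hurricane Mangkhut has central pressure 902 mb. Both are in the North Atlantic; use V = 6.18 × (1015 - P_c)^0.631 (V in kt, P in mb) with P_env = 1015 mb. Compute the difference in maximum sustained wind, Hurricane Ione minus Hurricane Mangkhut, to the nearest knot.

-12 kt

Hurricane Ione: ΔP = 96; V ≈ 6.18 × 96^0.631 ≈ 110.10 kt.
Hurricane Mangkhut: ΔP = 113; V ≈ 6.18 × 113^0.631 ≈ 122.03 kt.
Difference ≈ 110.10 − 122.03 = -11.93 → -12 kt.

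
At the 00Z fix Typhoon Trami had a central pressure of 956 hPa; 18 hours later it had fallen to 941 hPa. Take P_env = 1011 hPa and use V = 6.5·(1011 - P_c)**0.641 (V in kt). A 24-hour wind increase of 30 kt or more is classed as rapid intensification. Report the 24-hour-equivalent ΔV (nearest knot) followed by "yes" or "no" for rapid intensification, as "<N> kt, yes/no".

V₁: ΔP = 55, V ≈ 6.5 × 55^0.641 ≈ 84.82 kt.
V₂: ΔP = 70, V ≈ 6.5 × 70^0.641 ≈ 99.00 kt.
ΔV over 18 h = 14.18 kt → 24 h equivalent = 14.18 × 24/18 ≈ 18.91 kt.
19 kt < 30 kt ⇒ not rapid intensification.

19 kt, no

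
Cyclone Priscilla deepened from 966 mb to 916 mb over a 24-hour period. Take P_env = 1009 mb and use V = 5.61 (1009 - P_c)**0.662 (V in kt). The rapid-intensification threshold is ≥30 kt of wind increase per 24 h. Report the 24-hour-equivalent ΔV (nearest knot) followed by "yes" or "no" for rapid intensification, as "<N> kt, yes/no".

45 kt, yes

V₁: ΔP = 43, V ≈ 5.61 × 43^0.662 ≈ 67.66 kt.
V₂: ΔP = 93, V ≈ 5.61 × 93^0.662 ≈ 112.75 kt.
ΔV over 24 h = 45.09 kt → 24 h equivalent = 45.09 × 24/24 ≈ 45.09 kt.
45 kt ≥ 30 kt ⇒ rapid intensification.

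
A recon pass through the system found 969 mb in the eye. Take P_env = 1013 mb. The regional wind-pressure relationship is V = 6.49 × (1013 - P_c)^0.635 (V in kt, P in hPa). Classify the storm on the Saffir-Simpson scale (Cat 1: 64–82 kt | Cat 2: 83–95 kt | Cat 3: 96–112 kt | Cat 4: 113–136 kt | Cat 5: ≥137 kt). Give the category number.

ΔP = 1013 − 969 = 44 mb.
V ≈ 6.49 × 44^0.635 = 6.49 × 11.06 ≈ 72 kt.
72 kt falls in the Category 1 band.

1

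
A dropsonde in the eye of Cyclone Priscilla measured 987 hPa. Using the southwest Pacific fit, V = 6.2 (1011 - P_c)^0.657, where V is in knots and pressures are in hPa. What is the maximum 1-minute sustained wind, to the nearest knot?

ΔP = 1011 − 987 = 24 hPa.
24^0.657 ≈ 8.069.
V ≈ 6.2 × 8.069 ≈ 50.0 kt.

50 kt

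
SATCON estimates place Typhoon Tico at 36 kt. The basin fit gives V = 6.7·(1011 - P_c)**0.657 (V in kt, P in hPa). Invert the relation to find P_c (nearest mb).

ΔP = (V / 6.7)^(1/0.657) = (36/6.7)^1.522.
36/6.7 = 5.373; 5.373^1.522 ≈ 12.93 mb.
P_c = 1011 − 12.93 = 998.07 ≈ 998 mb.

998 mb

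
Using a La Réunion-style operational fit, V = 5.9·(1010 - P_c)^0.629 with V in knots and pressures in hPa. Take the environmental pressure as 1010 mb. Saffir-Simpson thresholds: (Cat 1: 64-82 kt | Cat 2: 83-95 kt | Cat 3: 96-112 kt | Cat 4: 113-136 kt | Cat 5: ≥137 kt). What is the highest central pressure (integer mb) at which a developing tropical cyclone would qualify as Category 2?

Category 2 begins at V = 83 kt.
Required ΔP = (83/5.9)^(1/0.629) = 14.068^1.590 ≈ 66.91 mb.
P_c ≤ 1010 − 66.91 = 943.09, so the highest integer P_c is 943 mb.

943 mb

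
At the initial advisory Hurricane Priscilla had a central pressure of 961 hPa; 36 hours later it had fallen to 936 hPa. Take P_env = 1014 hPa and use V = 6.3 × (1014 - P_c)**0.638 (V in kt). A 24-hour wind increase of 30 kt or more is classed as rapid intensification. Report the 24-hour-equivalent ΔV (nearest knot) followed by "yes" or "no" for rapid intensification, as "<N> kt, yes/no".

15 kt, no

V₁: ΔP = 53, V ≈ 6.3 × 53^0.638 ≈ 79.33 kt.
V₂: ΔP = 78, V ≈ 6.3 × 78^0.638 ≈ 101.51 kt.
ΔV over 36 h = 22.18 kt → 24 h equivalent = 22.18 × 24/36 ≈ 14.79 kt.
15 kt < 30 kt ⇒ not rapid intensification.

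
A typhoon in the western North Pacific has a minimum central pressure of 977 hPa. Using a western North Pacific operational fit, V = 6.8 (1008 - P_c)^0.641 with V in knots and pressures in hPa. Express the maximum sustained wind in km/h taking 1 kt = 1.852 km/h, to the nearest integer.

ΔP = 1008 − 977 = 31 hPa.
V ≈ 6.8 × 31^0.641 = 6.8 × 9.036 ≈ 61.443 kt.
61.443 × 1.852 ≈ 113.79 km/h → 114 km/h.

114 km/h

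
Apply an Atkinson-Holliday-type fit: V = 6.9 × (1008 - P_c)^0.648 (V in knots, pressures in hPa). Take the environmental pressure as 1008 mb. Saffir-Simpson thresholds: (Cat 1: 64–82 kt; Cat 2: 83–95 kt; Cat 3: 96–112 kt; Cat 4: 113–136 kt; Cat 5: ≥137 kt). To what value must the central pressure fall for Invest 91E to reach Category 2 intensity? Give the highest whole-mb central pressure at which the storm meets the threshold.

961 mb

Category 2 begins at V = 83 kt.
Required ΔP = (83/6.9)^(1/0.648) = 12.029^1.543 ≈ 46.45 mb.
P_c ≤ 1008 − 46.45 = 961.55, so the highest integer P_c is 961 mb.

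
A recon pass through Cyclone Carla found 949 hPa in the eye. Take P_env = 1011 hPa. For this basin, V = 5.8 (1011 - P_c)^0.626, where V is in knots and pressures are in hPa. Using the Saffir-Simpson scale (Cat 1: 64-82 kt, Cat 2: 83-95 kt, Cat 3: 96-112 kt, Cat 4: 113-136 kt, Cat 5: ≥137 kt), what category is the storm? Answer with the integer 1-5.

1

ΔP = 1011 − 949 = 62 hPa.
V ≈ 5.8 × 62^0.626 = 5.8 × 13.24 ≈ 77 kt.
77 kt falls in the Category 1 band.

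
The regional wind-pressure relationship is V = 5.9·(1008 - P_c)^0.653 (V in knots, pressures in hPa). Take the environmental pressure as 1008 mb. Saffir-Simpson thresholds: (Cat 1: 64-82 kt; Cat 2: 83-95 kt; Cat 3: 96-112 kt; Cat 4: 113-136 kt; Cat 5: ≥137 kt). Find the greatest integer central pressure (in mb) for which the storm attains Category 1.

969 mb

Category 1 begins at V = 64 kt.
Required ΔP = (64/5.9)^(1/0.653) = 10.847^1.531 ≈ 38.50 mb.
P_c ≤ 1008 − 38.50 = 969.50, so the highest integer P_c is 969 mb.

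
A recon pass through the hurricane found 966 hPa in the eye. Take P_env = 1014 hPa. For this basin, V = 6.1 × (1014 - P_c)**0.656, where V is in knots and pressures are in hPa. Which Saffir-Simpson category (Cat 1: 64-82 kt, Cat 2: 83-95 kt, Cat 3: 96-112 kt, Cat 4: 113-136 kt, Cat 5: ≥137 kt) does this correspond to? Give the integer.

ΔP = 1014 − 966 = 48 hPa.
V ≈ 6.1 × 48^0.656 = 6.1 × 12.67 ≈ 77 kt.
77 kt falls in the Category 1 band.

1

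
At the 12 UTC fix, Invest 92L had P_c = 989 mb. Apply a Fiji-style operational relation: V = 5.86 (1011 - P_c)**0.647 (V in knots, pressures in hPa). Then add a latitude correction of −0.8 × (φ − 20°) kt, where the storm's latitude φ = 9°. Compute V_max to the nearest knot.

52 kt

ΔP = 1011 − 989 = 22 mb.
22^0.647 ≈ 7.388.
V ≈ 5.86 × 7.388 ≈ 43.3 kt.
Latitude correction: −0.8 × (9 − 20) = 8.8 kt.
Corrected V ≈ 52.1 kt → 52 kt.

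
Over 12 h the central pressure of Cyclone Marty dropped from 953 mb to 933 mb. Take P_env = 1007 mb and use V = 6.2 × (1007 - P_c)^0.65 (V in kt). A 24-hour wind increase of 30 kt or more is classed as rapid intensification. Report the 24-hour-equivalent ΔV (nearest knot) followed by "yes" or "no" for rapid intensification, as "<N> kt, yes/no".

V₁: ΔP = 54, V ≈ 6.2 × 54^0.65 ≈ 82.88 kt.
V₂: ΔP = 74, V ≈ 6.2 × 74^0.65 ≈ 101.72 kt.
ΔV over 12 h = 18.84 kt → 24 h equivalent = 18.84 × 24/12 ≈ 37.68 kt.
38 kt ≥ 30 kt ⇒ rapid intensification.

38 kt, yes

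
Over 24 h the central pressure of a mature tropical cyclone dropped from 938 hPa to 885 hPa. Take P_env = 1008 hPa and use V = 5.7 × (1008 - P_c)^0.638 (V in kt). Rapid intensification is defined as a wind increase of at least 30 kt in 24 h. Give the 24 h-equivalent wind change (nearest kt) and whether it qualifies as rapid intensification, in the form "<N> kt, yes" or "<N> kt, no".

37 kt, yes

V₁: ΔP = 70, V ≈ 5.7 × 70^0.638 ≈ 85.71 kt.
V₂: ΔP = 123, V ≈ 5.7 × 123^0.638 ≈ 122.81 kt.
ΔV over 24 h = 37.10 kt → 24 h equivalent = 37.10 × 24/24 ≈ 37.10 kt.
37 kt ≥ 30 kt ⇒ rapid intensification.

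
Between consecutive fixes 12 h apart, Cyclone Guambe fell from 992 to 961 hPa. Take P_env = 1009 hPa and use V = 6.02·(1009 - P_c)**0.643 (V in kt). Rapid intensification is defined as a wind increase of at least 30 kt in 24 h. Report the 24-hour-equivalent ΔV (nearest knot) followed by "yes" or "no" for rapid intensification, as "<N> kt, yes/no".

71 kt, yes

V₁: ΔP = 17, V ≈ 6.02 × 17^0.643 ≈ 37.22 kt.
V₂: ΔP = 48, V ≈ 6.02 × 48^0.643 ≈ 72.55 kt.
ΔV over 12 h = 35.33 kt → 24 h equivalent = 35.33 × 24/12 ≈ 70.66 kt.
71 kt ≥ 30 kt ⇒ rapid intensification.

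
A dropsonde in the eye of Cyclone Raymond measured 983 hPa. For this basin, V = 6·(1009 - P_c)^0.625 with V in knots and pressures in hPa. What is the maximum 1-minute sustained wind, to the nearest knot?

ΔP = 1009 − 983 = 26 hPa.
26^0.625 ≈ 7.662.
V ≈ 6 × 7.662 ≈ 46.0 kt.

46 kt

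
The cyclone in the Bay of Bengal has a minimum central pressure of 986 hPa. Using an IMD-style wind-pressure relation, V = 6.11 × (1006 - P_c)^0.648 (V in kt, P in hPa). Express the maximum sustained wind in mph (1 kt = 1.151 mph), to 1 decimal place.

49.0 mph

ΔP = 1006 − 986 = 20 hPa.
V ≈ 6.11 × 20^0.648 = 6.11 × 6.967 ≈ 42.570 kt.
42.570 × 1.151 ≈ 49.00 mph → 49.0 mph.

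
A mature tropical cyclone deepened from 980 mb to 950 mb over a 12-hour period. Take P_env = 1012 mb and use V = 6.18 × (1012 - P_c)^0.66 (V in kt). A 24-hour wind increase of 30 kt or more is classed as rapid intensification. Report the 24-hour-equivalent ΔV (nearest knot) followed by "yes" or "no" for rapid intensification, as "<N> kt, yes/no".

V₁: ΔP = 32, V ≈ 6.18 × 32^0.66 ≈ 60.87 kt.
V₂: ΔP = 62, V ≈ 6.18 × 62^0.66 ≈ 94.18 kt.
ΔV over 12 h = 33.31 kt → 24 h equivalent = 33.31 × 24/12 ≈ 66.62 kt.
67 kt ≥ 30 kt ⇒ rapid intensification.

67 kt, yes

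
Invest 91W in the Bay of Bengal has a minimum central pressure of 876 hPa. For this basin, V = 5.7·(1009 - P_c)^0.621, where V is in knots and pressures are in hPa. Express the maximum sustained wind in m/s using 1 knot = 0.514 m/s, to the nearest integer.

ΔP = 1009 − 876 = 133 hPa.
V ≈ 5.7 × 133^0.621 = 5.7 × 20.841 ≈ 118.792 kt.
118.792 × 0.514 ≈ 61.06 m/s → 61 m/s.

61 m/s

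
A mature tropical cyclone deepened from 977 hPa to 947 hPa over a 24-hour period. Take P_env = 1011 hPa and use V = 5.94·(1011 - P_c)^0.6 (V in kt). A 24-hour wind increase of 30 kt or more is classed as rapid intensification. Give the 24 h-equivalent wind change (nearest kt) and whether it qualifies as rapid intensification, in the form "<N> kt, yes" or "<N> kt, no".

V₁: ΔP = 34, V ≈ 5.94 × 34^0.6 ≈ 49.28 kt.
V₂: ΔP = 64, V ≈ 5.94 × 64^0.6 ≈ 72.03 kt.
ΔV over 24 h = 22.75 kt → 24 h equivalent = 22.75 × 24/24 ≈ 22.75 kt.
23 kt < 30 kt ⇒ not rapid intensification.

23 kt, no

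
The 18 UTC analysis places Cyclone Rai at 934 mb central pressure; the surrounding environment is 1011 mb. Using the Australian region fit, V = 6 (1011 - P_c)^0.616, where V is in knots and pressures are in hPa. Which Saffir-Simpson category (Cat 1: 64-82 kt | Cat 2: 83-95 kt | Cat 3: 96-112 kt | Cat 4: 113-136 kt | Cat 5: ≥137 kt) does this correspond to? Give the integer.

ΔP = 1011 − 934 = 77 mb.
V ≈ 6 × 77^0.616 = 6 × 14.52 ≈ 87 kt.
87 kt falls in the Category 2 band.

2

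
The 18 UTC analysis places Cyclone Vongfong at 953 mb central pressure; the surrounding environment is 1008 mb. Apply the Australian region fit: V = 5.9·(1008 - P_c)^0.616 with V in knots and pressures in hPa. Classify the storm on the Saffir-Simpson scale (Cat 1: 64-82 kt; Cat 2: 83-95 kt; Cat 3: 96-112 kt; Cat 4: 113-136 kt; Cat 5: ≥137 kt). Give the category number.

ΔP = 1008 − 953 = 55 mb.
V ≈ 5.9 × 55^0.616 = 5.9 × 11.80 ≈ 70 kt.
70 kt falls in the Category 1 band.

1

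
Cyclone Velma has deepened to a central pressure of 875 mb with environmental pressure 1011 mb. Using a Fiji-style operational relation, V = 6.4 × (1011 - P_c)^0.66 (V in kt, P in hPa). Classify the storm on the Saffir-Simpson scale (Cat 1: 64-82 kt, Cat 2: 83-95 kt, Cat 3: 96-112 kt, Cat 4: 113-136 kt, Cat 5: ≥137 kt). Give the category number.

5

ΔP = 1011 − 875 = 136 mb.
V ≈ 6.4 × 136^0.66 = 6.4 × 25.59 ≈ 164 kt.
164 kt falls in the Category 5 band.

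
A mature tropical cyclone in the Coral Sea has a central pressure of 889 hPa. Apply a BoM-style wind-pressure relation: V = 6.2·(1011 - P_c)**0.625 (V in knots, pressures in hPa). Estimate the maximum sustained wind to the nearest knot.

ΔP = 1011 − 889 = 122 hPa.
122^0.625 ≈ 20.136.
V ≈ 6.2 × 20.136 ≈ 124.8 kt.

125 kt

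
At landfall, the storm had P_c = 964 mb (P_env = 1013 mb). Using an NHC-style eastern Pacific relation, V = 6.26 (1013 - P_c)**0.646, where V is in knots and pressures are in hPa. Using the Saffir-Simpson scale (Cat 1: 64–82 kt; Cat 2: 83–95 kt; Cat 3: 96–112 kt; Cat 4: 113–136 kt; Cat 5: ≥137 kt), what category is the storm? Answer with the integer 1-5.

1

ΔP = 1013 − 964 = 49 mb.
V ≈ 6.26 × 49^0.646 = 6.26 × 12.36 ≈ 77 kt.
77 kt falls in the Category 1 band.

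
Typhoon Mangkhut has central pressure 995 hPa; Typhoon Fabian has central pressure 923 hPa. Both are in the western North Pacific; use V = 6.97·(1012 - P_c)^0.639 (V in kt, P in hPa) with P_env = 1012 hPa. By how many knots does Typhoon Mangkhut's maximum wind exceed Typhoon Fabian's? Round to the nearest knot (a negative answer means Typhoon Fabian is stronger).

Typhoon Mangkhut: ΔP = 17; V ≈ 6.97 × 17^0.639 ≈ 42.61 kt.
Typhoon Fabian: ΔP = 89; V ≈ 6.97 × 89^0.639 ≈ 122.71 kt.
Difference ≈ 42.61 − 122.71 = -80.10 → -80 kt.

-80 kt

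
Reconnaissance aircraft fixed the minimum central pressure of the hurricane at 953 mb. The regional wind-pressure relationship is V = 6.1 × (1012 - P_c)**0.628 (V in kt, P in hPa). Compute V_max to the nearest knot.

ΔP = 1012 − 953 = 59 mb.
59^0.628 ≈ 12.945.
V ≈ 6.1 × 12.945 ≈ 79.0 kt.

79 kt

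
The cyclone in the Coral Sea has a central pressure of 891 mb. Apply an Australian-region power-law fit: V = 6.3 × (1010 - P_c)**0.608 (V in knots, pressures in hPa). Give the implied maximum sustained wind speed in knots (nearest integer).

115 kt

ΔP = 1010 − 891 = 119 mb.
119^0.608 ≈ 18.278.
V ≈ 6.3 × 18.278 ≈ 115.2 kt.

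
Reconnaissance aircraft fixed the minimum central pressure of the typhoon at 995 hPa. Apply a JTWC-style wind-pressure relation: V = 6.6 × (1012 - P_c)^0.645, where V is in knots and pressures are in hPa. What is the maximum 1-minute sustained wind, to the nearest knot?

41 kt

ΔP = 1012 − 995 = 17 hPa.
17^0.645 ≈ 6.218.
V ≈ 6.6 × 6.218 ≈ 41.0 kt.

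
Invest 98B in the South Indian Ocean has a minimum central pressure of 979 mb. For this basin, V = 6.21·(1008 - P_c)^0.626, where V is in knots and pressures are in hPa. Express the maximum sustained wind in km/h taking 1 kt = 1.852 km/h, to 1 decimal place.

ΔP = 1008 − 979 = 29 mb.
V ≈ 6.21 × 29^0.626 = 6.21 × 8.231 ≈ 51.116 kt.
51.116 × 1.852 ≈ 94.67 km/h → 94.7 km/h.

94.7 km/h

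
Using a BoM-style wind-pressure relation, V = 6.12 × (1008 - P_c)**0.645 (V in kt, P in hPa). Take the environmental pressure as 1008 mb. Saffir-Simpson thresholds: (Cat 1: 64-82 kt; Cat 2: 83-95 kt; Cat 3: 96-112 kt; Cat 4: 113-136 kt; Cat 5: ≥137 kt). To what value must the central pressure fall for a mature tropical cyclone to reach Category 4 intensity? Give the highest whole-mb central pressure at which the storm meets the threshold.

Category 4 begins at V = 113 kt.
Required ΔP = (113/6.12)^(1/0.645) = 18.464^1.550 ≈ 91.90 mb.
P_c ≤ 1008 − 91.90 = 916.10, so the highest integer P_c is 916 mb.

916 mb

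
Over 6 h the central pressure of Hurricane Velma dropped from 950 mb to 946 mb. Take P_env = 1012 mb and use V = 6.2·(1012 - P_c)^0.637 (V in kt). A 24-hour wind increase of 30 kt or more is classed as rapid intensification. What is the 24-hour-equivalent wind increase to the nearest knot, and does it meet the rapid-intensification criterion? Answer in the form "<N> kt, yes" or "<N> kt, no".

14 kt, no

V₁: ΔP = 62, V ≈ 6.2 × 62^0.637 ≈ 85.93 kt.
V₂: ΔP = 66, V ≈ 6.2 × 66^0.637 ≈ 89.42 kt.
ΔV over 6 h = 3.49 kt → 24 h equivalent = 3.49 × 24/6 ≈ 13.96 kt.
14 kt < 30 kt ⇒ not rapid intensification.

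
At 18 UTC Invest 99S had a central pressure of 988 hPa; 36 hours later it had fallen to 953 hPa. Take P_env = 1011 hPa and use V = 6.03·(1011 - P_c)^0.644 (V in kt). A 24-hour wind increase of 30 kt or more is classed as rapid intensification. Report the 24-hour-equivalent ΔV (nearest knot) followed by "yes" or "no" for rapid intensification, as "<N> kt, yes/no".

V₁: ΔP = 23, V ≈ 6.03 × 23^0.644 ≈ 45.42 kt.
V₂: ΔP = 58, V ≈ 6.03 × 58^0.644 ≈ 82.41 kt.
ΔV over 36 h = 36.99 kt → 24 h equivalent = 36.99 × 24/36 ≈ 24.66 kt.
25 kt < 30 kt ⇒ not rapid intensification.

25 kt, no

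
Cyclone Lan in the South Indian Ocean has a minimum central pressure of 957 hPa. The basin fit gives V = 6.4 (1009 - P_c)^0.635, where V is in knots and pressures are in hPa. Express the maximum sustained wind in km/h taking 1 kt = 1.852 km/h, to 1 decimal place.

145.7 km/h

ΔP = 1009 − 957 = 52 hPa.
V ≈ 6.4 × 52^0.635 = 6.4 × 12.293 ≈ 78.676 kt.
78.676 × 1.852 ≈ 145.71 km/h → 145.7 km/h.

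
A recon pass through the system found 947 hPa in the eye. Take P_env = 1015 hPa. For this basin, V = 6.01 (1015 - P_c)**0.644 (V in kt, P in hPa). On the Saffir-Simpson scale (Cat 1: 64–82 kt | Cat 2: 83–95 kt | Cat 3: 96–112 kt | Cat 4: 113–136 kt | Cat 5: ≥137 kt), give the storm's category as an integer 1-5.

ΔP = 1015 − 947 = 68 hPa.
V ≈ 6.01 × 68^0.644 = 6.01 × 15.14 ≈ 91 kt.
91 kt falls in the Category 2 band.

2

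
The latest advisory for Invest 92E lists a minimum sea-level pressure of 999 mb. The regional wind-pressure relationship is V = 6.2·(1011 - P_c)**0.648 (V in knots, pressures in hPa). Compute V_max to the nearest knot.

ΔP = 1011 − 999 = 12 mb.
12^0.648 ≈ 5.004.
V ≈ 6.2 × 5.004 ≈ 31.0 kt.

31 kt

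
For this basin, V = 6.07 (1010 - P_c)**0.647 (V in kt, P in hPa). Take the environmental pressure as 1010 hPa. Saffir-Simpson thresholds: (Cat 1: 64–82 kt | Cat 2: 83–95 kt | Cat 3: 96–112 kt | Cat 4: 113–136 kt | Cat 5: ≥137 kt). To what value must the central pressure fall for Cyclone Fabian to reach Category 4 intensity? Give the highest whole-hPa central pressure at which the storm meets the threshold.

918 hPa

Category 4 begins at V = 113 kt.
Required ΔP = (113/6.07)^(1/0.647) = 18.616^1.546 ≈ 91.78 hPa.
P_c ≤ 1010 − 91.78 = 918.22, so the highest integer P_c is 918 hPa.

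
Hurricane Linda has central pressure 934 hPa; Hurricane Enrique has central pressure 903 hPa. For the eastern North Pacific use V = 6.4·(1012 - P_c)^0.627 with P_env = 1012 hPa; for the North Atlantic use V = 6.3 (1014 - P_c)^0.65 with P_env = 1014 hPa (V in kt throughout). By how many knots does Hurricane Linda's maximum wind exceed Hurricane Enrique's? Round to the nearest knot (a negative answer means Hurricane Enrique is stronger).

-36 kt

Hurricane Linda: ΔP = 78; V ≈ 6.4 × 78^0.627 ≈ 98.29 kt.
Hurricane Enrique: ΔP = 111; V ≈ 6.3 × 111^0.65 ≈ 134.52 kt.
Difference ≈ 98.29 − 134.52 = -36.23 → -36 kt.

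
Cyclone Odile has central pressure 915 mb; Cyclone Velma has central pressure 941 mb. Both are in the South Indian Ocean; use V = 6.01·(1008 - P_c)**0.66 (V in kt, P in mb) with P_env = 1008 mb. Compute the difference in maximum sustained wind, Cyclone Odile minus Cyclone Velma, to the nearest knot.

23 kt

Cyclone Odile: ΔP = 93; V ≈ 6.01 × 93^0.66 ≈ 119.69 kt.
Cyclone Velma: ΔP = 67; V ≈ 6.01 × 67^0.66 ≈ 96.40 kt.
Difference ≈ 119.69 − 96.40 = 23.29 → 23 kt.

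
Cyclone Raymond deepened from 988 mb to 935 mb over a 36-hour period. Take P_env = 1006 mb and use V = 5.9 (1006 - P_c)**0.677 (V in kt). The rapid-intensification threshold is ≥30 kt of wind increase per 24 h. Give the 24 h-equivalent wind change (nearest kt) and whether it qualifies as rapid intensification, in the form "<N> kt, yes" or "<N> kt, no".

V₁: ΔP = 18, V ≈ 5.9 × 18^0.677 ≈ 41.75 kt.
V₂: ΔP = 71, V ≈ 5.9 × 71^0.677 ≈ 105.72 kt.
ΔV over 36 h = 63.97 kt → 24 h equivalent = 63.97 × 24/36 ≈ 42.65 kt.
43 kt ≥ 30 kt ⇒ rapid intensification.

43 kt, yes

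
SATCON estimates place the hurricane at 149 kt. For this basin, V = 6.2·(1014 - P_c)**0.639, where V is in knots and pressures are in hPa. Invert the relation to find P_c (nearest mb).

869 mb

ΔP = (V / 6.2)^(1/0.639) = (149/6.2)^1.565.
149/6.2 = 24.032; 24.032^1.565 ≈ 144.83 mb.
P_c = 1014 − 144.83 = 869.17 ≈ 869 mb.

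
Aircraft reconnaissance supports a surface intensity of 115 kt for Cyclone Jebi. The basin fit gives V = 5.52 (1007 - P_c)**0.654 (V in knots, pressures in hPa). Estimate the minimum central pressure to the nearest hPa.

903 hPa

ΔP = (V / 5.52)^(1/0.654) = (115/5.52)^1.529.
115/5.52 = 20.833; 20.833^1.529 ≈ 103.86 hPa.
P_c = 1007 − 103.86 = 903.14 ≈ 903 hPa.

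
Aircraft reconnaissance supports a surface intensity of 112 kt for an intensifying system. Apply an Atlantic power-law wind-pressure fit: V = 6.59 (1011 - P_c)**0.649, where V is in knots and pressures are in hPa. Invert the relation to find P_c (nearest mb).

932 mb

ΔP = (V / 6.59)^(1/0.649) = (112/6.59)^1.541.
112/6.59 = 16.995; 16.995^1.541 ≈ 78.66 mb.
P_c = 1011 − 78.66 = 932.34 ≈ 932 mb.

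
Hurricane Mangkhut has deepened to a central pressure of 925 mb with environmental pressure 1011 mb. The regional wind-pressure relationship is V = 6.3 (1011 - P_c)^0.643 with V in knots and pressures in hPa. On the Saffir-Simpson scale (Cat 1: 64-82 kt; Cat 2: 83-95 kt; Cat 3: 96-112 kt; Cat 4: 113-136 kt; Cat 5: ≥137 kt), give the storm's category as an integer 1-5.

ΔP = 1011 − 925 = 86 mb.
V ≈ 6.3 × 86^0.643 = 6.3 × 17.53 ≈ 110 kt.
110 kt falls in the Category 3 band.

3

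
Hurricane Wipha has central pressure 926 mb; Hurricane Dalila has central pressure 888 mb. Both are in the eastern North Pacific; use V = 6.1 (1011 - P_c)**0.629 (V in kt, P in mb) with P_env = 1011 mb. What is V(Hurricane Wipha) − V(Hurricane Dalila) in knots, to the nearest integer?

-26 kt

Hurricane Wipha: ΔP = 85; V ≈ 6.1 × 85^0.629 ≈ 99.75 kt.
Hurricane Dalila: ΔP = 123; V ≈ 6.1 × 123^0.629 ≈ 125.86 kt.
Difference ≈ 99.75 − 125.86 = -26.11 → -26 kt.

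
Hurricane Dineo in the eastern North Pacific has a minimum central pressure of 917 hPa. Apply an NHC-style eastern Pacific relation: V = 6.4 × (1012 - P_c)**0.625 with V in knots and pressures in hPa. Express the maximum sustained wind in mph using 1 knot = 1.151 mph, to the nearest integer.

ΔP = 1012 − 917 = 95 hPa.
V ≈ 6.4 × 95^0.625 = 6.4 × 17.222 ≈ 110.219 kt.
110.219 × 1.151 ≈ 126.86 mph → 127 mph.

127 mph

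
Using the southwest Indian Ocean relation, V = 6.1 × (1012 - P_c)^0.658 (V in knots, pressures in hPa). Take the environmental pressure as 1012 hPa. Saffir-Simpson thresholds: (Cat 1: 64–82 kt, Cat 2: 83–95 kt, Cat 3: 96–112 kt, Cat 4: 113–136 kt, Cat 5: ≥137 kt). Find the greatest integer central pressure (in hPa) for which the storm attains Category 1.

976 hPa

Category 1 begins at V = 64 kt.
Required ΔP = (64/6.1)^(1/0.658) = 10.492^1.520 ≈ 35.60 hPa.
P_c ≤ 1012 − 35.60 = 976.40, so the highest integer P_c is 976 hPa.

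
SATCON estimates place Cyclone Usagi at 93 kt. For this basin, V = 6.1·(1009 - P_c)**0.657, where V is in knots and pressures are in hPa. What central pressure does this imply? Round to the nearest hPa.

946 hPa

ΔP = (V / 6.1)^(1/0.657) = (93/6.1)^1.522.
93/6.1 = 15.246; 15.246^1.522 ≈ 63.22 hPa.
P_c = 1009 − 63.22 = 945.78 ≈ 946 hPa.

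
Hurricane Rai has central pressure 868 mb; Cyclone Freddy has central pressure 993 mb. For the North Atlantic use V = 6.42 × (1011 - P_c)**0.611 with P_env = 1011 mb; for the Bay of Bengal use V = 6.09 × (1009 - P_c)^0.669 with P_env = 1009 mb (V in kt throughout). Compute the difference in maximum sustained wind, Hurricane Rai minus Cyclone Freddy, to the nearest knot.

Hurricane Rai: ΔP = 143; V ≈ 6.42 × 143^0.611 ≈ 133.18 kt.
Cyclone Freddy: ΔP = 16; V ≈ 6.09 × 16^0.669 ≈ 38.92 kt.
Difference ≈ 133.18 − 38.92 = 94.26 → 94 kt.

94 kt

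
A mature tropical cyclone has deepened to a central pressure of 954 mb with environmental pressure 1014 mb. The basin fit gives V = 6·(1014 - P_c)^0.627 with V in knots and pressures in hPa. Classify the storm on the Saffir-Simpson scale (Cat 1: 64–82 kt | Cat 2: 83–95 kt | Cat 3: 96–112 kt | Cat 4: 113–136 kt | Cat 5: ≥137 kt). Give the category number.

ΔP = 1014 − 954 = 60 mb.
V ≈ 6 × 60^0.627 = 6 × 13.03 ≈ 78 kt.
78 kt falls in the Category 1 band.

1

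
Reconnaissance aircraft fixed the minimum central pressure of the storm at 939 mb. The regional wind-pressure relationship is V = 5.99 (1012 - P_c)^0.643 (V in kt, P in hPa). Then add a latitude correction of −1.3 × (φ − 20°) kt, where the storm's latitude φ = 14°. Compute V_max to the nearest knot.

102 kt

ΔP = 1012 − 939 = 73 mb.
73^0.643 ≈ 15.780.
V ≈ 5.99 × 15.780 ≈ 94.5 kt.
Latitude correction: −1.3 × (14 − 20) = 7.8 kt.
Corrected V ≈ 102.3 kt → 102 kt.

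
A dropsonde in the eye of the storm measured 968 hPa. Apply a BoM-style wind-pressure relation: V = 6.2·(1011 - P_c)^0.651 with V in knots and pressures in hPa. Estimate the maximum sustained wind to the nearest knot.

72 kt

ΔP = 1011 − 968 = 43 hPa.
43^0.651 ≈ 11.571.
V ≈ 6.2 × 11.571 ≈ 71.7 kt.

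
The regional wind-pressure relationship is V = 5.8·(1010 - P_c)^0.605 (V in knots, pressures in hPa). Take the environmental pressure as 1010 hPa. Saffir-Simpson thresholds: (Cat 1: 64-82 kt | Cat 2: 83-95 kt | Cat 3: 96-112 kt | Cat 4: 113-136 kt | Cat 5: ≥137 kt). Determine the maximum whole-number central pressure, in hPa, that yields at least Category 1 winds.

957 hPa

Category 1 begins at V = 64 kt.
Required ΔP = (64/5.8)^(1/0.605) = 11.034^1.653 ≈ 52.91 hPa.
P_c ≤ 1010 − 52.91 = 957.09, so the highest integer P_c is 957 hPa.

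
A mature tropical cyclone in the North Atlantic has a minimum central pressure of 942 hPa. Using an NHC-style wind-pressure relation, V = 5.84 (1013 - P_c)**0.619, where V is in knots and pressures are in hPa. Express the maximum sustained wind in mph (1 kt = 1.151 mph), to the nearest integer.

94 mph

ΔP = 1013 − 942 = 71 hPa.
V ≈ 5.84 × 71^0.619 = 5.84 × 13.994 ≈ 81.723 kt.
81.723 × 1.151 ≈ 94.06 mph → 94 mph.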